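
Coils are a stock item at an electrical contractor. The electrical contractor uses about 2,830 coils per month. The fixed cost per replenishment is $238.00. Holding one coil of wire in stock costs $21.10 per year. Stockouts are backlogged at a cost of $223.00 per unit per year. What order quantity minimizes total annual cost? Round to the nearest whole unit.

Q* ≈ 916 coils

Annual demand D = 2,830 × 12 = 33,960.
With planned backorders, Q* = √(2DS/H) · √((H+B)/B).
√(2DS/H) = √(2 × 33,960 × 238 / 21.1) = 875.278.
√((H+B)/B) = √((21.1+223)/223) = 1.0462.
Q* ≈ 915.751.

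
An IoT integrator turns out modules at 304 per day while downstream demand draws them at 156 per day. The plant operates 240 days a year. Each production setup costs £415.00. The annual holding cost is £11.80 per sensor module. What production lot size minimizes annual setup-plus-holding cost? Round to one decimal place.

Q* ≈ 2,325.8 modules

Annual demand D = 156 × 240 = 37,440.
Production build-up factor (1 − d/p) = 1 − 156/304 = 0.4868.
Q* = √(2DS / (H(1 − d/p))) = √(2 × 37,440 × 415 / (11.8 × 0.4868)).
= √(31,075,200 / 5.7447) ≈ 2325.797.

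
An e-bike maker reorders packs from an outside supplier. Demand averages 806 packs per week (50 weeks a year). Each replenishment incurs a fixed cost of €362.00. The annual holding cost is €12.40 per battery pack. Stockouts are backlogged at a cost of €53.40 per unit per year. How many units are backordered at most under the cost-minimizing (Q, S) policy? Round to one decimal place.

S* ≈ 320.9 packs

Annual demand D = 806 × 50 = 40,300.
With planned backorders, Q* = √(2DS/H) · √((H+B)/B).
√(2DS/H) = √(2 × 40,300 × 362 / 12.4) = 1533.949.
√((H+B)/B) = √((12.4+53.4)/53.4) = 1.1100.
Q* ≈ 1702.759.
S* = Q* · H/(H+B) = 1702.759 × 12.4/65.8 ≈ 320.885.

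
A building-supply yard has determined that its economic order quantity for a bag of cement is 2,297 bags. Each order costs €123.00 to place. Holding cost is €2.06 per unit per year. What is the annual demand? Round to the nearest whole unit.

Invert the EOQ relation Q*² = 2DS/H.
From Q* = √(2DS/H): D = Q*²H / (2S) = 2,297² × 2.06 / (2 × 123) = 44182.888.

D ≈ 44,183 bags per year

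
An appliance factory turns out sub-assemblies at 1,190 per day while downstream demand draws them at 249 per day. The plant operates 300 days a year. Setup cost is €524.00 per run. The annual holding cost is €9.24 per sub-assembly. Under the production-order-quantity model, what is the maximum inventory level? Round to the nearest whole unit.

Annual demand D = 249 × 300 = 74,700.
Production build-up factor (1 − d/p) = 1 − 249/1,190 = 0.7908.
Q* = √(2DS / (H(1 − d/p))) = √(2 × 74,700 × 524 / (9.24 × 0.7908)).
= √(78,285,600 / 7.3066) ≈ 3273.284.
Maximum inventory = Q*(1 − d/p) = 3273.284 × 0.7908 ≈ 2588.370.

I_max ≈ 2,588 sub-assemblies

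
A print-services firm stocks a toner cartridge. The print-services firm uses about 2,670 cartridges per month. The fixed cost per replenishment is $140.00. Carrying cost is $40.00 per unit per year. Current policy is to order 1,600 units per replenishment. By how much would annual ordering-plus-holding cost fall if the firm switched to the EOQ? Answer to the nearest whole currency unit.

Annual demand D = 2,670 × 12 = 32,040.
EOQ = √(2DS/H) = √(2 × 32,040 × 140 / 40) ≈ 473.58.
Cost at Q* = (D/Q*)S + (Q*/2)H = √(2DSH) ≈ $18,943.28.
Cost at Q = 1,600: (32,040/1,600)×140 + (1,600/2)×40 = $2,803.50 + $32,000.00 = $34,803.50.
Excess = $34,803.50 − $18,943.28 = $15,860.22.

Extra cost ≈ $15,860 per year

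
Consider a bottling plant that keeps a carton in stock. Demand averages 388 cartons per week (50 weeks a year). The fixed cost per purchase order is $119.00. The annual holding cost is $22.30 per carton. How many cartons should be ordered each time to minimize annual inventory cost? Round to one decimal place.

Q* ≈ 455.0 cartons

Annual demand D = 388 × 50 = 19,400.
EOQ = √(2DS / H) = √(2 × 19,400 × 119 / 22.3).
= √(4,617,200 / 22.3) = √207,049.3274 ≈ 455.027.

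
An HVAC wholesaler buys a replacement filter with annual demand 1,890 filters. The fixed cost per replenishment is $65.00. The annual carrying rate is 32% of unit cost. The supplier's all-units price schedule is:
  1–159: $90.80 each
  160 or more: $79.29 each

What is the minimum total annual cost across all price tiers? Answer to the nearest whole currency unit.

TC* ≈ $152,656

Holding cost per unit per year at price C is H = 0.32·C.
For each price level, check whether its EOQ is feasible; otherwise the best quantity at that price is the breakpoint.
EOQ at $90.80 = 92.0 (feasible in tier 1): TC = 1,890×$90.80 + (1,890/92.0)×65 + (92.0/2)×0.32×$90.80 = $174,283.90.
EOQ at $79.29 = 98.4 < 160, so use break Q=160: TC = 1,890×$79.29 + (1,890/160.0)×65 + (160.0/2)×0.32×$79.29 = $152,655.74.
Lowest total cost among the candidates is at Q = 160.0.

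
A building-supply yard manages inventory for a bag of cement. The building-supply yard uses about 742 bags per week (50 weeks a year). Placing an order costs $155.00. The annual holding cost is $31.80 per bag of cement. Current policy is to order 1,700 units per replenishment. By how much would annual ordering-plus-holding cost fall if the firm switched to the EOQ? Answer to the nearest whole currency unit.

Annual demand D = 742 × 50 = 37,100.
EOQ = √(2DS/H) = √(2 × 37,100 × 155 / 31.8) ≈ 601.39.
Cost at Q* = (D/Q*)S + (Q*/2)H = √(2DSH) ≈ $19,124.12.
Cost at Q = 1,700: (37,100/1,700)×155 + (1,700/2)×31.8 = $3,382.65 + $27,030.00 = $30,412.65.
Excess = $30,412.65 − $19,124.12 = $11,288.53.

Extra cost ≈ $11,289 per year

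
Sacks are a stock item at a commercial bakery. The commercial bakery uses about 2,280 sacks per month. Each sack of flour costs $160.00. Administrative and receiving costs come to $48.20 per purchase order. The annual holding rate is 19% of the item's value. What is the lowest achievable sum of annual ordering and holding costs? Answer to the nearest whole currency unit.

Annual demand D = 2,280 × 12 = 27,360.
Holding cost H = 0.19 × $160.00 = $30.4000 per unit per year.
EOQ = √(2DS/H) = √(2 × 27,360 × 48.2 / 30.4) ≈ 294.55.
At Q*, ordering cost (D/Q*)S equals holding cost (Q*/2)H, each = √(DSH/2).
Minimum total = √(2DSH) = √(2 × 27,360 × 48.2 × 30.4) ≈ 8954.335.

TC* ≈ $8,954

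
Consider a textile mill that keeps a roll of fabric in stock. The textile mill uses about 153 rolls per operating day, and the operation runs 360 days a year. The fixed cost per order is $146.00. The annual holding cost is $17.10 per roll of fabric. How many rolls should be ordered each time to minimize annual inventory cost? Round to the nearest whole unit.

Q* ≈ 970 rolls

Annual demand D = 153 × 360 = 55,080.
EOQ = √(2DS / H) = √(2 × 55,080 × 146 / 17.1).
= √(16,083,360 / 17.1) = √940,547.3684 ≈ 969.818.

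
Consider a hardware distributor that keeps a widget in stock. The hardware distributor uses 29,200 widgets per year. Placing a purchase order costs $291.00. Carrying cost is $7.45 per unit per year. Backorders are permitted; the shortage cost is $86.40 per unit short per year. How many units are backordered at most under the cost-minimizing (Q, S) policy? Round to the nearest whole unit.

With planned backorders, Q* = √(2DS/H) · √((H+B)/B).
√(2DS/H) = √(2 × 29,200 × 291 / 7.45) = 1510.340.
√((H+B)/B) = √((7.45+86.4)/86.4) = 1.0422.
Q* ≈ 1574.110.
S* = Q* · H/(H+B) = 1574.110 × 7.45/93.85 ≈ 124.956.

S* ≈ 125 widgets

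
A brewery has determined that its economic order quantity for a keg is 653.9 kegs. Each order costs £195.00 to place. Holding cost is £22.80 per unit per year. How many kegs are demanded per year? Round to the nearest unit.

D ≈ 24,997 kegs per year

Squaring Q* = √(2DS/H) gives Q*² = 2DS/H.
From Q* = √(2DS/H): D = Q*²H / (2S) = 653.9² × 22.8 / (2 × 195) = 24997.289.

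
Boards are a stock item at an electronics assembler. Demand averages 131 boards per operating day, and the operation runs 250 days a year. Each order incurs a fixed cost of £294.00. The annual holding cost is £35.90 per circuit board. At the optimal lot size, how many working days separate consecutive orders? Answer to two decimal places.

Annual demand D = 131 × 250 = 32,750.
Q* = √(2DS/H) = √(2 × 32,750 × 294 / 35.9) ≈ 732.40.
Cycle time = Q*/D × 250 = 732.40 / 32,750 × 250 ≈ 5.591 days.

T ≈ 5.59 days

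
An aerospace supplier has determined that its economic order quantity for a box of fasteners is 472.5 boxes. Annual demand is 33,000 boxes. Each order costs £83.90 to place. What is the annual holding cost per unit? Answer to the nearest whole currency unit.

The basic EOQ model gives Q* = √(2DS/H); rearrange for the unknown.
From Q* = √(2DS/H): H = 2DS / Q*² = 2 × 33,000 × 83.9 / 472.5² = 24.8029.

H ≈ £25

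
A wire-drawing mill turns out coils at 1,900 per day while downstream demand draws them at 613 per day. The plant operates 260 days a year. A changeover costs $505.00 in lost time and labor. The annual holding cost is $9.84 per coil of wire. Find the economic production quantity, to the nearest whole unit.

Q* ≈ 4,914 coils

Annual demand D = 613 × 260 = 159,380.
Production build-up factor (1 − d/p) = 1 − 613/1,900 = 0.6774.
Q* = √(2DS / (H(1 − d/p))) = √(2 × 159,380 × 505 / (9.84 × 0.6774)).
= √(160,973,800 / 6.6653) ≈ 4914.367.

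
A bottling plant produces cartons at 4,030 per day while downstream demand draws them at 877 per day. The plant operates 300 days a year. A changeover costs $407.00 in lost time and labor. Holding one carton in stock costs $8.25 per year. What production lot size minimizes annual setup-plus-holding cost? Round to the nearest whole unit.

Annual demand D = 877 × 300 = 263,100.
Production build-up factor (1 − d/p) = 1 − 877/4,030 = 0.7824.
Q* = √(2DS / (H(1 − d/p))) = √(2 × 263,100 × 407 / (8.25 × 0.7824)).
= √(214,163,400 / 6.4547) ≈ 5760.182.

Q* ≈ 5,760 cartons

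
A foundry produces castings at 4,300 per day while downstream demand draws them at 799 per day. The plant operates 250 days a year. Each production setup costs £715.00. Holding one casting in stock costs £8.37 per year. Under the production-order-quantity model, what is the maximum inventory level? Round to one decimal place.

Annual demand D = 799 × 250 = 199,750.
Production build-up factor (1 − d/p) = 1 − 799/4,300 = 0.8142.
Q* = √(2DS / (H(1 − d/p))) = √(2 × 199,750 × 715 / (8.37 × 0.8142)).
= √(285,642,500 / 6.8147) ≈ 6474.211.
Maximum inventory = Q*(1 − d/p) = 6474.211 × 0.8142 ≈ 5271.212.

I_max ≈ 5,271.2 castings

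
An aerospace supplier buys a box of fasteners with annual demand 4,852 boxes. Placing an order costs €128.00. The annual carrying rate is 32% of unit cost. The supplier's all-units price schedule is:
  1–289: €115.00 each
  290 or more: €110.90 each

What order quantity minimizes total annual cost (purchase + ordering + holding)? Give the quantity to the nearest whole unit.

Holding cost per unit per year at price C is H = 0.32·C.
Evaluate total cost at each tier's feasible EOQ or, if the EOQ is below the tier, at the tier's minimum quantity.
EOQ at €115.00 = 183.7 (feasible in tier 1): TC = 4,852×€115.00 + (4,852/183.7)×128 + (183.7/2)×0.32×€115.00 = €564,740.90.
EOQ at €110.90 = 187.1 < 290, so use break Q=290: TC = 4,852×€110.90 + (4,852/290.0)×128 + (290.0/2)×0.32×€110.90 = €545,374.13.
Lowest total cost is €545,374.13 at Q = 290.0.

Q* ≈ 290 boxes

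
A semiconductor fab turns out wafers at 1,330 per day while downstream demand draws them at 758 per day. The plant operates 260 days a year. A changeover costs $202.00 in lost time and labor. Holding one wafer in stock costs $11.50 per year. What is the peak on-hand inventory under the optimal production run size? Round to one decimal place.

I_max ≈ 1,725.6 wafers

Annual demand D = 758 × 260 = 197,080.
Production build-up factor (1 − d/p) = 1 − 758/1,330 = 0.4301.
Q* = √(2DS / (H(1 − d/p))) = √(2 × 197,080 × 202 / (11.5 × 0.4301)).
= √(79,620,320 / 4.9459) ≈ 4012.276.
Maximum inventory = Q*(1 − d/p) = 4012.276 × 0.4301 ≈ 1725.581.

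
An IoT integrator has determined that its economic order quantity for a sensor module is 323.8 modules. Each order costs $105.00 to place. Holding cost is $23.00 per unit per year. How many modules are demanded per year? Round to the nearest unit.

D ≈ 11,483 modules per year

Squaring Q* = √(2DS/H) gives Q*² = 2DS/H.
From Q* = √(2DS/H): D = Q*²H / (2S) = 323.8² × 23 / (2 × 105) = 11483.182.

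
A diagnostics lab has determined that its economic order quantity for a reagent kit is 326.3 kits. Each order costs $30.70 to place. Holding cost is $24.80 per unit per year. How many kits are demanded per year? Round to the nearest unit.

Invert the EOQ relation Q*² = 2DS/H.
From Q* = √(2DS/H): D = Q*²H / (2S) = 326.3² × 24.8 / (2 × 30.7) = 43004.852.

D ≈ 43,005 kits per year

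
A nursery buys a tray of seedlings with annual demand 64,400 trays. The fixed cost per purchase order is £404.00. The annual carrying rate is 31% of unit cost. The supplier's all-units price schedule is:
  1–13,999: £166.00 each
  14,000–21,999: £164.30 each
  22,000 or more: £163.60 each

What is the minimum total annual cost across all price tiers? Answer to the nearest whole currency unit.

Holding cost per unit per year at price C is H = 0.31·C.
Evaluate total cost at each tier's feasible EOQ or, if the EOQ is below the tier, at the tier's minimum quantity.
EOQ at £166.00 = 1005.6 (feasible in tier 1): TC = 64,400×£166.00 + (64,400/1005.6)×404 + (1005.6/2)×0.31×£166.00 = £10,742,146.80.
EOQ at £164.30 = 1010.8 < 14000, so use break Q=14000: TC = 64,400×£164.30 + (64,400/14000.0)×404 + (14000.0/2)×0.31×£164.30 = £10,939,309.40.
EOQ at £163.60 = 1012.9 < 22000, so use break Q=22000: TC = 64,400×£163.60 + (64,400/22000.0)×404 + (22000.0/2)×0.31×£163.60 = £11,094,898.62.
Lowest total cost among the candidates is at Q = 1005.6.

TC* ≈ £10,742,147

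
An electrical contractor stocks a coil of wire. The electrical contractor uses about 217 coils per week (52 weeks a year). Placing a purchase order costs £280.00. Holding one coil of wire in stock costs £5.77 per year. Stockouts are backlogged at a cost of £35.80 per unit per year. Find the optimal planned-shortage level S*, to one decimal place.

S* ≈ 156.5 coils

Annual demand D = 217 × 52 = 11,284.
With planned backorders, Q* = √(2DS/H) · √((H+B)/B).
√(2DS/H) = √(2 × 11,284 × 280 / 5.77) = 1046.496.
√((H+B)/B) = √((5.77+35.8)/35.8) = 1.0776.
Q* ≈ 1127.681.
S* = Q* · H/(H+B) = 1127.681 × 5.77/41.57 ≈ 156.524.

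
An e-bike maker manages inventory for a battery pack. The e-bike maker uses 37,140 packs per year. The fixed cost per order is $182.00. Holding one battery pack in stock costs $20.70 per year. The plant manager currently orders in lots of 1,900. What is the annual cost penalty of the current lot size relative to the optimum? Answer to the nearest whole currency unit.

EOQ = √(2DS/H) = √(2 × 37,140 × 182 / 20.7) ≈ 808.14.
Cost at Q* = (D/Q*)S + (Q*/2)H = √(2DSH) ≈ $16,728.49.
Cost at Q = 1,900: (37,140/1,900)×182 + (1,900/2)×20.7 = $3,557.62 + $19,665.00 = $23,222.62.
Excess = $23,222.62 − $16,728.49 = $6,494.13.

Extra cost ≈ $6,494 per year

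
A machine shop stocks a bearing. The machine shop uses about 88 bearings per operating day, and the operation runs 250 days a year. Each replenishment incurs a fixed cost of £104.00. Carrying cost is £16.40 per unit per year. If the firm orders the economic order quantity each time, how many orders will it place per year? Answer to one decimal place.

Annual demand D = 88 × 250 = 22,000.
EOQ = √(2DS/H) = √(2 × 22,000 × 104 / 16.4) ≈ 528.23.
Orders per year = D / Q* = 22,000 / 528.23 ≈ 41.649.

N ≈ 41.6 orders per year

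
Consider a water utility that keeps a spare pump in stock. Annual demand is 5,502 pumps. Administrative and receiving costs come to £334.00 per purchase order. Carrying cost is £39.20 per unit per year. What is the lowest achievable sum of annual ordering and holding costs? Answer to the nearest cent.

TC* ≈ £12,003.05

Q* = √(2DS/H) = √(2 × 5,502 × 334 / 39.2) ≈ 306.20.
At the optimum the two cost components are equal, so total cost = 2·(Q*/2)H = Q*·H.
Minimum total = √(2DSH) = √(2 × 5,502 × 334 × 39.2) ≈ 12003.048.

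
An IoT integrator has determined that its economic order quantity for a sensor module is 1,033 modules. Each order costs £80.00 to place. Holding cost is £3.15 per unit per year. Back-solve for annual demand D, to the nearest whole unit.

Squaring Q* = √(2DS/H) gives Q*² = 2DS/H.
From Q* = √(2DS/H): D = Q*²H / (2S) = 1,033² × 3.15 / (2 × 80) = 21008.315.

D ≈ 21,008 modules per year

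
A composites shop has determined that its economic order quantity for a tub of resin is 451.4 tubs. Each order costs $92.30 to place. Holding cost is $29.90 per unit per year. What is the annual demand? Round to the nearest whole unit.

D ≈ 33,004 tubs per year

The basic EOQ model gives Q* = √(2DS/H); rearrange for the unknown.
From Q* = √(2DS/H): D = Q*²H / (2S) = 451.4² × 29.9 / (2 × 92.3) = 33003.698.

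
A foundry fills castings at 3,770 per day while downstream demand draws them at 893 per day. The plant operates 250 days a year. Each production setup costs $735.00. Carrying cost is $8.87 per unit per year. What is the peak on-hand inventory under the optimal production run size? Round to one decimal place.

Annual demand D = 893 × 250 = 223,250.
Production build-up factor (1 − d/p) = 1 − 893/3,770 = 0.7631.
Q* = √(2DS / (H(1 − d/p))) = √(2 × 223,250 × 735 / (8.87 × 0.7631)).
= √(328,177,500 / 6.769) ≈ 6962.951.
Maximum inventory = Q*(1 − d/p) = 6962.951 × 0.7631 ≈ 5313.637.

I_max ≈ 5,313.6 castings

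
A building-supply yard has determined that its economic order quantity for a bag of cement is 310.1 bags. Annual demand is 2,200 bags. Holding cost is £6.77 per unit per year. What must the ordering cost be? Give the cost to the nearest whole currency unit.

S ≈ £148

Squaring Q* = √(2DS/H) gives Q*² = 2DS/H.
From Q* = √(2DS/H): S = Q*²H / (2D) = 310.1² × 6.77 / (2 × 2,200) = 147.9584.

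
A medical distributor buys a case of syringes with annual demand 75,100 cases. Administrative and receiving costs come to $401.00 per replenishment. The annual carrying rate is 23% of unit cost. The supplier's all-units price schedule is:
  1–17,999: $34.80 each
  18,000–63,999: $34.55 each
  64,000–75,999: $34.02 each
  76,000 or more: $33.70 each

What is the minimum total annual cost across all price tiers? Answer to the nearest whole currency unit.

TC* ≈ $2,635,436

Holding cost per unit per year at price C is H = 0.23·C.
Candidates are each tier's EOQ (if it falls in that tier) and each price-break quantity.
EOQ at $34.80 = 2743.2 (feasible in tier 1): TC = 75,100×$34.80 + (75,100/2743.2)×401 + (2743.2/2)×0.23×$34.80 = $2,635,436.38.
EOQ at $34.55 = 2753.1 < 18000, so use break Q=18000: TC = 75,100×$34.55 + (75,100/18000.0)×401 + (18000.0/2)×0.23×$34.55 = $2,667,896.56.
EOQ at $34.02 = 2774.4 < 64000, so use break Q=64000: TC = 75,100×$34.02 + (75,100/64000.0)×401 + (64000.0/2)×0.23×$34.02 = $2,805,759.75.
EOQ at $33.70 = 2787.6 < 76000, so use break Q=76000: TC = 75,100×$33.70 + (75,100/76000.0)×401 + (76000.0/2)×0.23×$33.70 = $2,825,804.25.
Lowest total cost among the candidates is at Q = 2743.2.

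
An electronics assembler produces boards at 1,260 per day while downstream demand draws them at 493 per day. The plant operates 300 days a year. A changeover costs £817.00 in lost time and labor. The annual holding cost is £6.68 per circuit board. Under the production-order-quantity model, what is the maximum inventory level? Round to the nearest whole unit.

I_max ≈ 4,693 boards

Annual demand D = 493 × 300 = 147,900.
Production build-up factor (1 − d/p) = 1 − 493/1,260 = 0.6087.
Q* = √(2DS / (H(1 − d/p))) = √(2 × 147,900 × 817 / (6.68 × 0.6087)).
= √(241,668,600 / 4.0663) ≈ 7709.203.
Maximum inventory = Q*(1 − d/p) = 7709.203 × 0.6087 ≈ 4692.824.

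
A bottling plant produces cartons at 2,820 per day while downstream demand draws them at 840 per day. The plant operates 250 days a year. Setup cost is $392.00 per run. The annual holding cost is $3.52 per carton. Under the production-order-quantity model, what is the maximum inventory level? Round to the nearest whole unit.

I_max ≈ 5,731 cartons

Annual demand D = 840 × 250 = 210,000.
Production build-up factor (1 − d/p) = 1 − 840/2,820 = 0.7021.
Q* = √(2DS / (H(1 − d/p))) = √(2 × 210,000 × 392 / (3.52 × 0.7021)).
= √(164,640,000 / 2.4715) ≈ 8161.844.
Maximum inventory = Q*(1 − d/p) = 8161.844 × 0.7021 ≈ 5730.657.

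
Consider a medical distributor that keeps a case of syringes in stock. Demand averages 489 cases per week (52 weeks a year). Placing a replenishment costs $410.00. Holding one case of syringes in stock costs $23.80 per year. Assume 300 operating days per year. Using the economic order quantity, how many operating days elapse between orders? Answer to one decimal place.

Annual demand D = 489 × 52 = 25,428.
Q* = √(2DS/H) = √(2 × 25,428 × 410 / 23.8) ≈ 936.00.
Cycle time = Q*/D × 300 = 936.00 / 25,428 × 300 ≈ 11.043 days.

T ≈ 11.0 days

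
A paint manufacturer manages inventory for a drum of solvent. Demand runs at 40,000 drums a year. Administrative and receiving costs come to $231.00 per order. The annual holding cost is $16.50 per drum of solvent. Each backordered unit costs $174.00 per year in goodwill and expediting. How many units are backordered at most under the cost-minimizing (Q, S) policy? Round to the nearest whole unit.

S* ≈ 96 drums

With planned backorders, Q* = √(2DS/H) · √((H+B)/B).
√(2DS/H) = √(2 × 40,000 × 231 / 16.5) = 1058.301.
√((H+B)/B) = √((16.5+174)/174) = 1.0463.
Q* ≈ 1107.342.
S* = Q* · H/(H+B) = 1107.342 × 16.5/190.5 ≈ 95.912.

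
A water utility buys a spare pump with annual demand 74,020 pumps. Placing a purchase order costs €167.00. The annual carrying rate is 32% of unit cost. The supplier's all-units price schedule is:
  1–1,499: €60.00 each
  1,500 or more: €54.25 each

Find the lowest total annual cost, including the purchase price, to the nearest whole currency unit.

TC* ≈ €4,036,846

Holding cost per unit per year at price C is H = 0.32·C.
Evaluate total cost at each tier's feasible EOQ or, if the EOQ is below the tier, at the tier's minimum quantity.
EOQ at €60.00 = 1134.7 (feasible in tier 1): TC = 74,020×€60.00 + (74,020/1134.7)×167 + (1134.7/2)×0.32×€60.00 = €4,462,987.05.
EOQ at €54.25 = 1193.4 < 1500, so use break Q=1500: TC = 74,020×€54.25 + (74,020/1500.0)×167 + (1500.0/2)×0.32×€54.25 = €4,036,845.89.
Lowest total cost among the candidates is at Q = 1500.0.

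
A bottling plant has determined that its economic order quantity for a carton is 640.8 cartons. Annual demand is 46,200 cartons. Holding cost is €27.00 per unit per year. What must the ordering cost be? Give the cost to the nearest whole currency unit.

S ≈ €120

Invert the EOQ relation Q*² = 2DS/H.
From Q* = √(2DS/H): S = Q*²H / (2D) = 640.8² × 27 / (2 × 46,200) = 119.9877.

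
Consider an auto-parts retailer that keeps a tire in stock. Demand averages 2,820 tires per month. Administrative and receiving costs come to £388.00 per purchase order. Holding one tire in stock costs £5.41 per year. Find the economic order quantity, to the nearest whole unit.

Annual demand D = 2,820 × 12 = 33,840.
EOQ = √(2DS / H) = √(2 × 33,840 × 388 / 5.41).
= √(26,259,840 / 5.41) = √4,853,944.5471 ≈ 2203.167.

Q* ≈ 2,203 tires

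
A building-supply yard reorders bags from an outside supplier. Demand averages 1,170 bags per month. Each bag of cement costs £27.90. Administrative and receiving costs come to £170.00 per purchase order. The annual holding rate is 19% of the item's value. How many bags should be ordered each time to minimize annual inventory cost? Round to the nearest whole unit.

Q* ≈ 949 bags

Annual demand D = 1,170 × 12 = 14,040.
Holding cost H = 0.19 × £27.90 = £5.3010 per unit per year.
EOQ = √(2DS / H) = √(2 × 14,040 × 170 / 5.301).
= √(4,773,600 / 5.301) = √900,509.3379 ≈ 948.952.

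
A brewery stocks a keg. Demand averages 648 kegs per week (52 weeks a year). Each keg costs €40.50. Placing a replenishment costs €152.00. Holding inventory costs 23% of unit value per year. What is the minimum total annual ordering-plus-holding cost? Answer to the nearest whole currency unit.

TC* ≈ €9,768

Annual demand D = 648 × 52 = 33,696.
Holding cost H = 0.23 × €40.50 = €9.3150 per unit per year.
The optimal lot size = √(2DS/H) = √(2 × 33,696 × 152 / 9.315) ≈ 1048.66.
At Q*, ordering cost (D/Q*)S equals holding cost (Q*/2)H, each = √(DSH/2).
Minimum total = √(2DSH) = √(2 × 33,696 × 152 × 9.315) ≈ 9768.264.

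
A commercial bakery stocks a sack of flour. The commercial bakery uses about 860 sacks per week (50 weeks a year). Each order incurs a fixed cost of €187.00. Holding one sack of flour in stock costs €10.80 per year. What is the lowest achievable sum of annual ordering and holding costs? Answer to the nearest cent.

Annual demand D = 860 × 50 = 43,000.
The optimal lot size = √(2DS/H) = √(2 × 43,000 × 187 / 10.8) ≈ 1220.28.
At the optimum the two cost components are equal, so total cost = 2·(Q*/2)H = Q*·H.
Minimum total = √(2DSH) = √(2 × 43,000 × 187 × 10.8) ≈ 13178.983.

TC* ≈ €13,178.98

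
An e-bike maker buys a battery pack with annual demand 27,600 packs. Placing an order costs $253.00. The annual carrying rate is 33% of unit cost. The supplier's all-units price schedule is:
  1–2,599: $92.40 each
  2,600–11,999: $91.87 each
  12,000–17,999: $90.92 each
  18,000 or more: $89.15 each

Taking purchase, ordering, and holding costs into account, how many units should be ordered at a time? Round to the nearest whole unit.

Holding cost per unit per year at price C is H = 0.33·C.
For each price level, check whether its EOQ is feasible; otherwise the best quantity at that price is the breakpoint.
EOQ at $92.40 = 676.8 (feasible in tier 1): TC = 27,600×$92.40 + (27,600/676.8)×253 + (676.8/2)×0.33×$92.40 = $2,570,875.87.
EOQ at $91.87 = 678.7 < 2600, so use break Q=2600: TC = 27,600×$91.87 + (27,600/2600.0)×253 + (2600.0/2)×0.33×$91.87 = $2,577,709.92.
EOQ at $90.92 = 682.2 < 12000, so use break Q=12000: TC = 27,600×$90.92 + (27,600/12000.0)×253 + (12000.0/2)×0.33×$90.92 = $2,689,995.50.
EOQ at $89.15 = 689.0 < 18000, so use break Q=18000: TC = 27,600×$89.15 + (27,600/18000.0)×253 + (18000.0/2)×0.33×$89.15 = $2,725,703.43.
Lowest total cost is $2,570,875.87 at Q = 676.8.

Q* ≈ 677 packs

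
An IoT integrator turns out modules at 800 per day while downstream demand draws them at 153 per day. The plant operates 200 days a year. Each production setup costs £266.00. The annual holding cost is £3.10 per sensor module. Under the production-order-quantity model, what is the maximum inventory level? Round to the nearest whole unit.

I_max ≈ 2,061 modules

Annual demand D = 153 × 200 = 30,600.
Production build-up factor (1 − d/p) = 1 − 153/800 = 0.8087.
Q* = √(2DS / (H(1 − d/p))) = √(2 × 30,600 × 266 / (3.1 × 0.8087)).
= √(16,279,200 / 2.5071) ≈ 2548.171.
Maximum inventory = Q*(1 − d/p) = 2548.171 × 0.8087 ≈ 2060.833.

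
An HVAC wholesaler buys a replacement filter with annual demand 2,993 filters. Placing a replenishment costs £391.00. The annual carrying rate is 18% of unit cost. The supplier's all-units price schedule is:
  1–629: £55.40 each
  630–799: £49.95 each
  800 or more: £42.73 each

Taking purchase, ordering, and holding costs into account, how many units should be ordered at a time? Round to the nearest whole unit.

Holding cost per unit per year at price C is H = 0.18·C.
For each price level, check whether its EOQ is feasible; otherwise the best quantity at that price is the breakpoint.
EOQ at £55.40 = 484.5 (feasible in tier 1): TC = 2,993×£55.40 + (2,993/484.5)×391 + (484.5/2)×0.18×£55.40 = £170,643.32.
EOQ at £49.95 = 510.2 < 630, so use break Q=630: TC = 2,993×£49.95 + (2,993/630.0)×391 + (630.0/2)×0.18×£49.95 = £154,190.08.
EOQ at £42.73 = 551.6 < 800, so use break Q=800: TC = 2,993×£42.73 + (2,993/800.0)×391 + (800.0/2)×0.18×£42.73 = £132,430.28.
Lowest total cost is £132,430.28 at Q = 800.0.

Q* ≈ 800 filters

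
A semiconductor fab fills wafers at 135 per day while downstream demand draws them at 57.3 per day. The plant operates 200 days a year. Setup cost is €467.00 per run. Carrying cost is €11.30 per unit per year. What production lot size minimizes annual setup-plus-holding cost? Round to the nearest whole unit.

Annual demand D = 57.3 × 200 = 11,460.
Production build-up factor (1 − d/p) = 1 − 57.3/135 = 0.5756.
Q* = √(2DS / (H(1 − d/p))) = √(2 × 11,460 × 467 / (11.3 × 0.5756)).
= √(10,703,640 / 6.5038) ≈ 1282.871.

Q* ≈ 1,283 wafers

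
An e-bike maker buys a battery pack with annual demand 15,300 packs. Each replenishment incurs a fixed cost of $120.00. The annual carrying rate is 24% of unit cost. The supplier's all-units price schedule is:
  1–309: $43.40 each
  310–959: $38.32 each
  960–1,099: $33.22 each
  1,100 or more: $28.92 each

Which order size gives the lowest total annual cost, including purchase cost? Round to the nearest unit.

Holding cost per unit per year at price C is H = 0.24·C.
For each price level, check whether its EOQ is feasible; otherwise the best quantity at that price is the breakpoint.
Tier 1 ($43.40): EOQ = 593.7 exceeds tier's upper bound 309, so this tier is dominated.
EOQ at $38.32 = 631.9 (feasible in tier 2): TC = 15,300×$38.32 + (15,300/631.9)×120 + (631.9/2)×0.24×$38.32 = $592,107.25.
EOQ at $33.22 = 678.7 < 960, so use break Q=960: TC = 15,300×$33.22 + (15,300/960.0)×120 + (960.0/2)×0.24×$33.22 = $514,005.44.
EOQ at $28.92 = 727.4 < 1100, so use break Q=1100: TC = 15,300×$28.92 + (15,300/1100.0)×120 + (1100.0/2)×0.24×$28.92 = $447,962.53.
Lowest total cost is $447,962.53 at Q = 1100.0.

Q* ≈ 1,100 packs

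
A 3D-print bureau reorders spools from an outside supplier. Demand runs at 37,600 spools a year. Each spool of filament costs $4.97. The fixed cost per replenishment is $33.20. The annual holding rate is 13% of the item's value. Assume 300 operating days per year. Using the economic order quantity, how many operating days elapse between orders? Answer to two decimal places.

T ≈ 15.68 days

Holding cost H = 0.13 × $4.97 = $0.6461 per unit per year.
EOQ = √(2DS/H) = √(2 × 37,600 × 33.2 / 0.6461) ≈ 1965.75.
Cycle time = Q*/D × 300 = 1965.75 / 37,600 × 300 ≈ 15.684 days.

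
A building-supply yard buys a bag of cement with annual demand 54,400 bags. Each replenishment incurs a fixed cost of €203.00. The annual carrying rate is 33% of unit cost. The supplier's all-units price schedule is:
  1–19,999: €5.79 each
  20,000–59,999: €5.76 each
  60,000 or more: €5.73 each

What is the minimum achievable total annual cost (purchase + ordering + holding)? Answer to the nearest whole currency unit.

Holding cost per unit per year at price C is H = 0.33·C.
Candidates are each tier's EOQ (if it falls in that tier) and each price-break quantity.
EOQ at €5.79 = 3399.9 (feasible in tier 1): TC = 54,400×€5.79 + (54,400/3399.9)×203 + (3399.9/2)×0.33×€5.79 = €321,472.19.
EOQ at €5.76 = 3408.7 < 20000, so use break Q=20000: TC = 54,400×€5.76 + (54,400/20000.0)×203 + (20000.0/2)×0.33×€5.76 = €332,904.16.
EOQ at €5.73 = 3417.7 < 60000, so use break Q=60000: TC = 54,400×€5.73 + (54,400/60000.0)×203 + (60000.0/2)×0.33×€5.73 = €368,623.05.
Lowest total cost among the candidates is at Q = 3399.9.

TC* ≈ €321,472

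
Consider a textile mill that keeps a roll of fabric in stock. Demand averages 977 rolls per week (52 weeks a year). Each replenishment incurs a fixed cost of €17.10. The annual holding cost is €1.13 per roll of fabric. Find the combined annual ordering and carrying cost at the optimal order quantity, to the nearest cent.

TC* ≈ €1,401.20

Annual demand D = 977 × 52 = 50,804.
EOQ = √(2DS/H) = √(2 × 50,804 × 17.1 / 1.13) ≈ 1240.00.
At Q*, ordering cost (D/Q*)S equals holding cost (Q*/2)H, each = √(DSH/2).
Minimum total = √(2DSH) = √(2 × 50,804 × 17.1 × 1.13) ≈ 1401.204.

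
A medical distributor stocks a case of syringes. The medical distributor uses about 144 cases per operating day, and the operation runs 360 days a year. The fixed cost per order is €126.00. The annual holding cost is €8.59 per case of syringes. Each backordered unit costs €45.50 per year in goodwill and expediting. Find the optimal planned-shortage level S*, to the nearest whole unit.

S* ≈ 214 cases

Annual demand D = 144 × 360 = 51,840.
With planned backorders, Q* = √(2DS/H) · √((H+B)/B).
√(2DS/H) = √(2 × 51,840 × 126 / 8.59) = 1233.208.
√((H+B)/B) = √((8.59+45.5)/45.5) = 1.0903.
Q* ≈ 1344.587.
S* = Q* · H/(H+B) = 1344.587 × 8.59/54.09 ≈ 213.533.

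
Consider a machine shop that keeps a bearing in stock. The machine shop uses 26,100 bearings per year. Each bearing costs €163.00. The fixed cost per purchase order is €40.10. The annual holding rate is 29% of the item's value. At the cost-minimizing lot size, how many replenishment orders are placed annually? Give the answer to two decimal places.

N ≈ 124.03 orders per year

Holding cost H = 0.29 × €163.00 = €47.2700 per unit per year.
EOQ = √(2DS/H) = √(2 × 26,100 × 40.1 / 47.27) ≈ 210.43.
Orders per year = D / Q* = 26,100 / 210.43 ≈ 124.030.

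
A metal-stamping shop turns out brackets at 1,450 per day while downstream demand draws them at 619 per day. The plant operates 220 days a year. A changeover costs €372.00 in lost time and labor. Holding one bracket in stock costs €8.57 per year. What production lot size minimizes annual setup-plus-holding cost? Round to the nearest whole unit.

Q* ≈ 4,542 brackets

Annual demand D = 619 × 220 = 136,180.
Production build-up factor (1 − d/p) = 1 − 619/1,450 = 0.5731.
Q* = √(2DS / (H(1 − d/p))) = √(2 × 136,180 × 372 / (8.57 × 0.5731)).
= √(101,317,920 / 4.9115) ≈ 4541.886.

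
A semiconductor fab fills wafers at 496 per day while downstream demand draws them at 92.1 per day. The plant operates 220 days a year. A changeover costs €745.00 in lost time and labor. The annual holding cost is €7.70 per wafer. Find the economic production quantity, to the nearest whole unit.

Annual demand D = 92.1 × 220 = 20,262.
Production build-up factor (1 − d/p) = 1 − 92.1/496 = 0.8143.
Q* = √(2DS / (H(1 − d/p))) = √(2 × 20,262 × 745 / (7.7 × 0.8143)).
= √(30,190,380 / 6.2702) ≈ 2194.284.

Q* ≈ 2,194 wafers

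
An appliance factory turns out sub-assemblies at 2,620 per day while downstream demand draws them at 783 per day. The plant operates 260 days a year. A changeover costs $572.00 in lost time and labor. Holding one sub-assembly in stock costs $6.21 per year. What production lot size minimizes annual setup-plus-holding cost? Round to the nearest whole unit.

Annual demand D = 783 × 260 = 203,580.
Production build-up factor (1 − d/p) = 1 − 783/2,620 = 0.7011.
Q* = √(2DS / (H(1 − d/p))) = √(2 × 203,580 × 572 / (6.21 × 0.7011)).
= √(232,895,520 / 4.3541) ≈ 7313.594.

Q* ≈ 7,314 sub-assemblies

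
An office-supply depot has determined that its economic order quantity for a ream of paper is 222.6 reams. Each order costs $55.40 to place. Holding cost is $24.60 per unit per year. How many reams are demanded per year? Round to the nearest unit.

Squaring Q* = √(2DS/H) gives Q*² = 2DS/H.
From Q* = √(2DS/H): D = Q*²H / (2S) = 222.6² × 24.6 / (2 × 55.4) = 11001.342.

D ≈ 11,001 reams per year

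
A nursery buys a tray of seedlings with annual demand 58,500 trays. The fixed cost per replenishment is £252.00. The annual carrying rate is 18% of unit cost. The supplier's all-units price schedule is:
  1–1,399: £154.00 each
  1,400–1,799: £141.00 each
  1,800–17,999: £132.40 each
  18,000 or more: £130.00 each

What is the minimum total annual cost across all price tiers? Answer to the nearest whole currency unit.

TC* ≈ £7,775,039

Holding cost per unit per year at price C is H = 0.18·C.
Evaluate total cost at each tier's feasible EOQ or, if the EOQ is below the tier, at the tier's minimum quantity.
EOQ at £154.00 = 1031.3 (feasible in tier 1): TC = 58,500×£154.00 + (58,500/1031.3)×252 + (1031.3/2)×0.18×£154.00 = £9,037,588.40.
EOQ at £141.00 = 1077.8 < 1400, so use break Q=1400: TC = 58,500×£141.00 + (58,500/1400.0)×252 + (1400.0/2)×0.18×£141.00 = £8,276,796.00.
EOQ at £132.40 = 1112.3 < 1800, so use break Q=1800: TC = 58,500×£132.40 + (58,500/1800.0)×252 + (1800.0/2)×0.18×£132.40 = £7,775,038.80.
EOQ at £130.00 = 1122.5 < 18000, so use break Q=18000: TC = 58,500×£130.00 + (58,500/18000.0)×252 + (18000.0/2)×0.18×£130.00 = £7,816,419.00.
Lowest total cost among the candidates is at Q = 1800.0.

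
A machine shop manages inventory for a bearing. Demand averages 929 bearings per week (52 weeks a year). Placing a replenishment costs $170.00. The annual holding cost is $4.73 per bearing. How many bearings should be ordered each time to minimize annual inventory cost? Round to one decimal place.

Q* ≈ 1,863.5 bearings

Annual demand D = 929 × 52 = 48,308.
EOQ = √(2DS / H) = √(2 × 48,308 × 170 / 4.73).
= √(16,424,720 / 4.73) = √3,472,456.6596 ≈ 1863.453.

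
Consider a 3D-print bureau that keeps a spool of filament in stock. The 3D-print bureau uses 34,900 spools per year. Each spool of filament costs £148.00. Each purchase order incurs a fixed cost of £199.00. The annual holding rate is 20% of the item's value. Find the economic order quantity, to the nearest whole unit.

Holding cost H = 0.20 × £148.00 = £29.6000 per unit per year.
EOQ = √(2DS / H) = √(2 × 34,900 × 199 / 29.6).
= √(13,890,200 / 29.6) = √469,263.5135 ≈ 685.028.

Q* ≈ 685 spools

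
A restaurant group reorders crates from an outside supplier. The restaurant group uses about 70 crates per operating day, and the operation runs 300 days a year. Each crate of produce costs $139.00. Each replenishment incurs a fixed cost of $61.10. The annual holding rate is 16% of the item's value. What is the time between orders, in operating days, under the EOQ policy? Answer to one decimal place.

Annual demand D = 70 × 300 = 21,000.
Holding cost H = 0.16 × $139.00 = $22.2400 per unit per year.
EOQ = √(2DS/H) = √(2 × 21,000 × 61.1 / 22.24) ≈ 339.69.
Cycle time = Q*/D × 300 = 339.69 / 21,000 × 300 ≈ 4.853 days.

T ≈ 4.9 days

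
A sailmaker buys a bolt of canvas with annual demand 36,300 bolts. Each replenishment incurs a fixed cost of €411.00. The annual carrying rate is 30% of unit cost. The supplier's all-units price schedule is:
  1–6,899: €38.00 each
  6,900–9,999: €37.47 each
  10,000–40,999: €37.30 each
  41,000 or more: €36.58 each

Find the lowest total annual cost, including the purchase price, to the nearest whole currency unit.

TC* ≈ €1,397,843

Holding cost per unit per year at price C is H = 0.30·C.
For each price level, check whether its EOQ is feasible; otherwise the best quantity at that price is the breakpoint.
EOQ at €38.00 = 1617.8 (feasible in tier 1): TC = 36,300×€38.00 + (36,300/1617.8)×411 + (1617.8/2)×0.30×€38.00 = €1,397,843.43.
EOQ at €37.47 = 1629.2 < 6900, so use break Q=6900: TC = 36,300×€37.47 + (36,300/6900.0)×411 + (6900.0/2)×0.30×€37.47 = €1,401,104.67.
EOQ at €37.30 = 1633.0 < 10000, so use break Q=10000: TC = 36,300×€37.30 + (36,300/10000.0)×411 + (10000.0/2)×0.30×€37.30 = €1,411,431.93.
EOQ at €36.58 = 1648.9 < 41000, so use break Q=41000: TC = 36,300×€36.58 + (36,300/41000.0)×411 + (41000.0/2)×0.30×€36.58 = €1,553,184.89.
Lowest total cost among the candidates is at Q = 1617.8.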